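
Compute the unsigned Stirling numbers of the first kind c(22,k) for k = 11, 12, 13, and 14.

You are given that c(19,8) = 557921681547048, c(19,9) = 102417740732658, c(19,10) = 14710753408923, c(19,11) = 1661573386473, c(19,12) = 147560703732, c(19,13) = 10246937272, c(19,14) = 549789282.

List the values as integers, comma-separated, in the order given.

37600535086859745, 4154823851430525, 373100999802531, 27188611869881

r20: T_20,9=19×102417740732658+557921681547048=2503858755467550; T_20,10=19×14710753408923+102417740732658=381922055502195; T_20,11=19×1661573386473+14710753408923=46280647751910; T_20,12=19×147560703732+1661573386473=4465226757381; T_20,13=19×10246937272+147560703732=342252511900; T_20,14=19×549789282+10246937272=20692933630
r21: T_21,10=20×381922055502195+2503858755467550=10142299865511450; T_21,11=20×46280647751910+381922055502195=1307535010540395; T_21,12=20×4465226757381+46280647751910=135585182899530; T_21,13=20×342252511900+4465226757381=11310276995381; T_21,14=20×20692933630+342252511900=756111184500
r22: T_22,11=21×1307535010540395+10142299865511450=37600535086859745; T_22,12=21×135585182899530+1307535010540395=4154823851430525; T_22,13=21×11310276995381+135585182899530=373100999802531; T_22,14=21×756111184500+11310276995381=27188611869881
Read c(22,11) = 37600535086859745, c(22,12) = 4154823851430525, c(22,13) = 373100999802531, c(22,14) = 27188611869881.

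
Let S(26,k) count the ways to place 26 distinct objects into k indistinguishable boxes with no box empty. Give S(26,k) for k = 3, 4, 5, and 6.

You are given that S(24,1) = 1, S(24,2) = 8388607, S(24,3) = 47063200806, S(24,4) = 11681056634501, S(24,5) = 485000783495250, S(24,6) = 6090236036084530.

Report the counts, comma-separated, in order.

423610750290, 187226356946265, 12230196160292565, 224595186974125331

[25] T[25,2]:2*8388607+1=16777215 · T[25,3]:3*47063200806+8388607=141197991025 · T[25,4]:4*11681056634501+47063200806=46771289738810 · T[25,5]:5*485000783495250+11681056634501=2436684974110751 · T[25,6]:6*6090236036084530+485000783495250=37026417000002430
[26] T[26,3]:3*141197991025+16777215=423610750290 · T[26,4]:4*46771289738810+141197991025=187226356946265 · T[26,5]:5*2436684974110751+46771289738810=12230196160292565 · T[26,6]:6*37026417000002430+2436684974110751=224595186974125331
Read S(26,3) = 423610750290, S(26,4) = 187226356946265, S(26,5) = 12230196160292565, S(26,6) = 224595186974125331.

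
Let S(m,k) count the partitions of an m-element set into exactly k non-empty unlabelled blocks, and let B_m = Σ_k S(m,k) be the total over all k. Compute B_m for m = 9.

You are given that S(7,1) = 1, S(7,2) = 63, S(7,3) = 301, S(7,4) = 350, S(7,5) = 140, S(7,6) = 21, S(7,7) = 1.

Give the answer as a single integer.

i=8: T(8,1)=0+1·1=1 | T(8,2)=1+2·63=127 | T(8,3)=63+3·301=966 | T(8,4)=301+4·350=1701 | T(8,5)=350+5·140=1050 | T(8,6)=140+6·21=266 | T(8,7)=21+7·1=28 | T(8,8)=1+8·0=1
i=9: T(9,1)=0+1·1=1 | T(9,2)=1+2·127=255 | T(9,3)=127+3·966=3025 | T(9,4)=966+4·1701=7770 | T(9,5)=1701+5·1050=6951 | T(9,6)=1050+6·266=2646 | T(9,7)=266+7·28=462 | T(9,8)=28+8·1=36 | T(9,9)=1+9·0=1
B_9 = ΣS(9,k) = 1+255+3025+7770+6951+2646+462+36+1 = 21147

21147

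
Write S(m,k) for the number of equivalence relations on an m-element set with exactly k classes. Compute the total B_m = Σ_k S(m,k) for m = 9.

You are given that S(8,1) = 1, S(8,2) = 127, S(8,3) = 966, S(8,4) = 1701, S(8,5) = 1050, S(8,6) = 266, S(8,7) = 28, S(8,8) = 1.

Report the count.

21147

row 9: T[9][1]=1·1+0=1  T[9][2]=2·127+1=255  T[9][3]=3·966+127=3025  T[9][4]=4·1701+966=7770  T[9][5]=5·1050+1701=6951  T[9][6]=6·266+1050=2646  T[9][7]=7·28+266=462  T[9][8]=8·1+28=36  T[9][9]=9·0+1=1
B_9 = ΣS(9,k) = 1+255+3025+7770+6951+2646+462+36+1 = 21147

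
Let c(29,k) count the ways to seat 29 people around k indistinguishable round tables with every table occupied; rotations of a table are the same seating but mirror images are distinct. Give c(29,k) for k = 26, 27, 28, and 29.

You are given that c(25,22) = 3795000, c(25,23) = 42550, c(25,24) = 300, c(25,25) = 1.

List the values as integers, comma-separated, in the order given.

9642906, 78561, 406, 1

r26: T_26,23=25×42550+3795000=4858750; T_26,24=25×300+42550=50050; T_26,25=25×1+300=325; T_26,26=25×0+1=1
r27: T_27,24=26×50050+4858750=6160050; T_27,25=26×325+50050=58500; T_27,26=26×1+325=351; T_27,27=26×0+1=1
r28: T_28,25=27×58500+6160050=7739550; T_28,26=27×351+58500=67977; T_28,27=27×1+351=378; T_28,28=27×0+1=1
r29: T_29,26=28×67977+7739550=9642906; T_29,27=28×378+67977=78561; T_29,28=28×1+378=406; T_29,29=28×0+1=1
Read c(29,26) = 9642906, c(29,27) = 78561, c(29,28) = 406, c(29,29) = 1.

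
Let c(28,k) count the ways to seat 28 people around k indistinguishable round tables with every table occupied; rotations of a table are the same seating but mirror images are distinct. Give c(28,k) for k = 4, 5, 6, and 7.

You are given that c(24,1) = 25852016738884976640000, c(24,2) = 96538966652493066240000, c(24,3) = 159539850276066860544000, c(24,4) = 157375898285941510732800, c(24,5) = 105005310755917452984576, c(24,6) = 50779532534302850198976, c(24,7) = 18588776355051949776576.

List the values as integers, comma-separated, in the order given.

77226989703299075087834112000, 55278125307966865191587481600, 28969458895980281319670568448, 11616723683566425573507775872

i=25: T(25,1)=0+24·25852016738884976640000=620448401733239439360000 | T(25,2)=25852016738884976640000+24·96538966652493066240000=2342787216398718566400000 | T(25,3)=96538966652493066240000+24·159539850276066860544000=3925495373278097719296000 | T(25,4)=159539850276066860544000+24·157375898285941510732800=3936561409138663118131200 | T(25,5)=157375898285941510732800+24·105005310755917452984576=2677503356427960382362624 | T(25,6)=105005310755917452984576+24·50779532534302850198976=1323714091579185857760000 | T(25,7)=50779532534302850198976+24·18588776355051949776576=496910165055549644836800
i=26: T(26,2)=620448401733239439360000+25·2342787216398718566400000=59190128811701203599360000 | T(26,3)=2342787216398718566400000+25·3925495373278097719296000=100480171548351161548800000 | T(26,4)=3925495373278097719296000+25·3936561409138663118131200=102339530601744675672576000 | T(26,5)=3936561409138663118131200+25·2677503356427960382362624=70874145319837672677196800 | T(26,6)=2677503356427960382362624+25·1323714091579185857760000=35770355645907606826362624 | T(26,7)=1323714091579185857760000+25·496910165055549644836800=13746468217967926978680000
i=27: T(27,3)=59190128811701203599360000+26·100480171548351161548800000=2671674589068831403868160000 | T(27,4)=100480171548351161548800000+26·102339530601744675672576000=2761307967193712729035776000 | T(27,5)=102339530601744675672576000+26·70874145319837672677196800=1945067308917524165279692800 | T(27,6)=70874145319837672677196800+26·35770355645907606826362624=1000903392113435450162625024 | T(27,7)=35770355645907606826362624+26·13746468217967926978680000=393178529313073708272042624
i=28: T(28,4)=2671674589068831403868160000+27·2761307967193712729035776000=77226989703299075087834112000 | T(28,5)=2761307967193712729035776000+27·1945067308917524165279692800=55278125307966865191587481600 | T(28,6)=1945067308917524165279692800+27·1000903392113435450162625024=28969458895980281319670568448 | T(28,7)=1000903392113435450162625024+27·393178529313073708272042624=11616723683566425573507775872
Read c(28,4) = 77226989703299075087834112000, c(28,5) = 55278125307966865191587481600, c(28,6) = 28969458895980281319670568448, c(28,7) = 11616723683566425573507775872.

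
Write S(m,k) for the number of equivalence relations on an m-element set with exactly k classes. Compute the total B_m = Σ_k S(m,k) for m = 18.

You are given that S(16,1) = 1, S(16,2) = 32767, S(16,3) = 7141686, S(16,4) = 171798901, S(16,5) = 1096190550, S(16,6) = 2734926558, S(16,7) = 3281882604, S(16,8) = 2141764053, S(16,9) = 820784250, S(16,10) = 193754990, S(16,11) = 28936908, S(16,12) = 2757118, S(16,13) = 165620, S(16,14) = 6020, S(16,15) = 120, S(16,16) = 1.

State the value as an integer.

i=17: T(17,1)=0+1·1=1 | T(17,2)=1+2·32767=65535 | T(17,3)=32767+3·7141686=21457825 | T(17,4)=7141686+4·171798901=694337290 | T(17,5)=171798901+5·1096190550=5652751651 | T(17,6)=1096190550+6·2734926558=17505749898 | T(17,7)=2734926558+7·3281882604=25708104786 | T(17,8)=3281882604+8·2141764053=20415995028 | T(17,9)=2141764053+9·820784250=9528822303 | T(17,10)=820784250+10·193754990=2758334150 | T(17,11)=193754990+11·28936908=512060978 | T(17,12)=28936908+12·2757118=62022324 | T(17,13)=2757118+13·165620=4910178 | T(17,14)=165620+14·6020=249900 | T(17,15)=6020+15·120=7820 | T(17,16)=120+16·1=136 | T(17,17)=1+17·0=1
i=18: T(18,1)=0+1·1=1 | T(18,2)=1+2·65535=131071 | T(18,3)=65535+3·21457825=64439010 | T(18,4)=21457825+4·694337290=2798806985 | T(18,5)=694337290+5·5652751651=28958095545 | T(18,6)=5652751651+6·17505749898=110687251039 | T(18,7)=17505749898+7·25708104786=197462483400 | T(18,8)=25708104786+8·20415995028=189036065010 | T(18,9)=20415995028+9·9528822303=106175395755 | T(18,10)=9528822303+10·2758334150=37112163803 | T(18,11)=2758334150+11·512060978=8391004908 | T(18,12)=512060978+12·62022324=1256328866 | T(18,13)=62022324+13·4910178=125854638 | T(18,14)=4910178+14·249900=8408778 | T(18,15)=249900+15·7820=367200 | T(18,16)=7820+16·136=9996 | T(18,17)=136+17·1=153 | T(18,18)=1+18·0=1
B_18 = ΣS(18,k) = 1+131071+64439010+2798806985+28958095545+110687251039+197462483400+189036065010+106175395755+37112163803+8391004908+1256328866+125854638+8408778+367200+9996+153+1 = 682076806159

682076806159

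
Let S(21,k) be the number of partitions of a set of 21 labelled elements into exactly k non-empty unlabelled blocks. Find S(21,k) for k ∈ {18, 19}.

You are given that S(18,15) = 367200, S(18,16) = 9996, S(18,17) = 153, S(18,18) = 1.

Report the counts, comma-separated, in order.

r19: T_19,16=16×9996+367200=527136; T_19,17=17×153+9996=12597; T_19,18=18×1+153=171; T_19,19=19×0+1=1
r20: T_20,17=17×12597+527136=741285; T_20,18=18×171+12597=15675; T_20,19=19×1+171=190
r21: T_21,18=18×15675+741285=1023435; T_21,19=19×190+15675=19285
Read S(21,18) = 1023435, S(21,19) = 19285.

1023435, 19285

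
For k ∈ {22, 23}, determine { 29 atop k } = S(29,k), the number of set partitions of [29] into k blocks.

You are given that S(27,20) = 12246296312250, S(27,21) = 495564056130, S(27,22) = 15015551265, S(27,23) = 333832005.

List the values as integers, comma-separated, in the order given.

r28: T_28,21=21×495564056130+12246296312250=22653141490980; T_28,22=22×15015551265+495564056130=825906183960; T_28,23=23×333832005+15015551265=22693687380
r29: T_29,22=22×825906183960+22653141490980=40823077538100; T_29,23=23×22693687380+825906183960=1347860993700
Read S(29,22) = 40823077538100, S(29,23) = 1347860993700.

40823077538100, 1347860993700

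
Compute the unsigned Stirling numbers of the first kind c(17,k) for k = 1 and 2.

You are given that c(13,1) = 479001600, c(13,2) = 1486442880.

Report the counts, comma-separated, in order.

20922789888000, 70734282393600

[14] T[14,1]:13*479001600+0=6227020800 · T[14,2]:13*1486442880+479001600=19802759040
[15] T[15,1]:14*6227020800+0=87178291200 · T[15,2]:14*19802759040+6227020800=283465647360
[16] T[16,1]:15*87178291200+0=1307674368000 · T[16,2]:15*283465647360+87178291200=4339163001600
[17] T[17,1]:16*1307674368000+0=20922789888000 · T[17,2]:16*4339163001600+1307674368000=70734282393600
Read c(17,1) = 20922789888000, c(17,2) = 70734282393600.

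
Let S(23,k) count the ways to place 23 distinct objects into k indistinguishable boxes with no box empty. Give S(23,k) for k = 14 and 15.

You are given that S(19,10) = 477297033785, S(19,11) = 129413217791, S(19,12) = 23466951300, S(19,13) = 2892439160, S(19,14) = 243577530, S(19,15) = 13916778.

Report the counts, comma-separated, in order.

68629175807115, 8479404429331

row 20: T[20][11]=11·129413217791+477297033785=1900842429486  T[20][12]=12·23466951300+129413217791=411016633391  T[20][13]=13·2892439160+23466951300=61068660380  T[20][14]=14·243577530+2892439160=6302524580  T[20][15]=15·13916778+243577530=452329200
row 21: T[21][12]=12·411016633391+1900842429486=6833042030178  T[21][13]=13·61068660380+411016633391=1204909218331  T[21][14]=14·6302524580+61068660380=149304004500  T[21][15]=15·452329200+6302524580=13087462580
row 22: T[22][13]=13·1204909218331+6833042030178=22496861868481  T[22][14]=14·149304004500+1204909218331=3295165281331  T[22][15]=15·13087462580+149304004500=345615943200
row 23: T[23][14]=14·3295165281331+22496861868481=68629175807115  T[23][15]=15·345615943200+3295165281331=8479404429331
Read S(23,14) = 68629175807115, S(23,15) = 8479404429331.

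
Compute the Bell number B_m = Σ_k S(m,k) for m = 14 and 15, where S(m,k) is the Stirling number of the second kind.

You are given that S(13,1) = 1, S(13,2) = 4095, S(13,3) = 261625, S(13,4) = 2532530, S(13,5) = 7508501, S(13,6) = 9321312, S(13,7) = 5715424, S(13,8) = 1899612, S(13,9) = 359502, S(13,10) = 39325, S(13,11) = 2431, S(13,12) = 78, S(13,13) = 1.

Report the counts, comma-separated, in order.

190899322, 1382958545

row 14: T[14][1]=1·1+0=1  T[14][2]=2·4095+1=8191  T[14][3]=3·261625+4095=788970  T[14][4]=4·2532530+261625=10391745  T[14][5]=5·7508501+2532530=40075035  T[14][6]=6·9321312+7508501=63436373  T[14][7]=7·5715424+9321312=49329280  T[14][8]=8·1899612+5715424=20912320  T[14][9]=9·359502+1899612=5135130  T[14][10]=10·39325+359502=752752  T[14][11]=11·2431+39325=66066  T[14][12]=12·78+2431=3367  T[14][13]=13·1+78=91  T[14][14]=14·0+1=1
row 15: T[15][1]=1·1+0=1  T[15][2]=2·8191+1=16383  T[15][3]=3·788970+8191=2375101  T[15][4]=4·10391745+788970=42355950  T[15][5]=5·40075035+10391745=210766920  T[15][6]=6·63436373+40075035=420693273  T[15][7]=7·49329280+63436373=408741333  T[15][8]=8·20912320+49329280=216627840  T[15][9]=9·5135130+20912320=67128490  T[15][10]=10·752752+5135130=12662650  T[15][11]=11·66066+752752=1479478  T[15][12]=12·3367+66066=106470  T[15][13]=13·91+3367=4550  T[15][14]=14·1+91=105  T[15][15]=15·0+1=1
B_14 = ΣS(14,k) = 1+8191+788970+10391745+40075035+63436373+49329280+20912320+5135130+752752+66066+3367+91+1 = 190899322
B_15 = ΣS(15,k) = 1+16383+2375101+42355950+210766920+420693273+408741333+216627840+67128490+12662650+1479478+106470+4550+105+1 = 1382958545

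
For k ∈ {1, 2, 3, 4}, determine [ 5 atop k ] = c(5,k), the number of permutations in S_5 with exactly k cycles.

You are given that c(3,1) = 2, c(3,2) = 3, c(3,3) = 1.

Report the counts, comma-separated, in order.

r4: T_4,1=3×2+0=6; T_4,2=3×3+2=11; T_4,3=3×1+3=6; T_4,4=3×0+1=1
r5: T_5,1=4×6+0=24; T_5,2=4×11+6=50; T_5,3=4×6+11=35; T_5,4=4×1+6=10
Read c(5,1) = 24, c(5,2) = 50, c(5,3) = 35, c(5,4) = 10.

24, 50, 35, 10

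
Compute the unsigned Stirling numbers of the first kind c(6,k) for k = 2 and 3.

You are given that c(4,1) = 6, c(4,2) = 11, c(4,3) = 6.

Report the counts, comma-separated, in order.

i=5: T(5,1)=0+4·6=24 | T(5,2)=6+4·11=50 | T(5,3)=11+4·6=35
i=6: T(6,2)=24+5·50=274 | T(6,3)=50+5·35=225
Read c(6,2) = 274, c(6,3) = 225.

274, 225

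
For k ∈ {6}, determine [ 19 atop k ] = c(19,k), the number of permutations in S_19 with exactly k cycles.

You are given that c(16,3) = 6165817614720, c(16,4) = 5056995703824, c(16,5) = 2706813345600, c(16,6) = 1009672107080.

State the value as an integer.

7551527592063024

[17] T[17,4]:16*5056995703824+6165817614720=87077748875904 · T[17,5]:16*2706813345600+5056995703824=48366009233424 · T[17,6]:16*1009672107080+2706813345600=18861567058880
[18] T[18,5]:17*48366009233424+87077748875904=909299905844112 · T[18,6]:17*18861567058880+48366009233424=369012649234384
[19] T[19,6]:18*369012649234384+909299905844112=7551527592063024
Read c(19,6) = 7551527592063024.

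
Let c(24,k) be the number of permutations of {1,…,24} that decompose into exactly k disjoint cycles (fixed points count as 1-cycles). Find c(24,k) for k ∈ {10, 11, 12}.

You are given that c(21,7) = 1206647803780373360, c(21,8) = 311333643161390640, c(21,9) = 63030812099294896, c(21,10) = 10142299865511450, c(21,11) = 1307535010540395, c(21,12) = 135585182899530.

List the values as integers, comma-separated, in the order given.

220984454979433717396, 33081711368574204996, 4070384057007569521

[22] T[22,8]:21*311333643161390640+1206647803780373360=7744654310169576800 · T[22,9]:21*63030812099294896+311333643161390640=1634980697246583456 · T[22,10]:21*10142299865511450+63030812099294896=276019109275035346 · T[22,11]:21*1307535010540395+10142299865511450=37600535086859745 · T[22,12]:21*135585182899530+1307535010540395=4154823851430525
[23] T[23,9]:22*1634980697246583456+7744654310169576800=43714229649594412832 · T[23,10]:22*276019109275035346+1634980697246583456=7707401101297361068 · T[23,11]:22*37600535086859745+276019109275035346=1103230881185949736 · T[23,12]:22*4154823851430525+37600535086859745=129006659818331295
[24] T[24,10]:23*7707401101297361068+43714229649594412832=220984454979433717396 · T[24,11]:23*1103230881185949736+7707401101297361068=33081711368574204996 · T[24,12]:23*129006659818331295+1103230881185949736=4070384057007569521
Read c(24,10) = 220984454979433717396, c(24,11) = 33081711368574204996, c(24,12) = 4070384057007569521.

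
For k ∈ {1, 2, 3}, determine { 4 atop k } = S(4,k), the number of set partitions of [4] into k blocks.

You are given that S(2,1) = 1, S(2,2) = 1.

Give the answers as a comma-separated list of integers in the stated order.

[3] T[3,1]:1*1+0=1 · T[3,2]:2*1+1=3 · T[3,3]:3*0+1=1
[4] T[4,1]:1*1+0=1 · T[4,2]:2*3+1=7 · T[4,3]:3*1+3=6
Read S(4,1) = 1, S(4,2) = 7, S(4,3) = 6.

1, 7, 6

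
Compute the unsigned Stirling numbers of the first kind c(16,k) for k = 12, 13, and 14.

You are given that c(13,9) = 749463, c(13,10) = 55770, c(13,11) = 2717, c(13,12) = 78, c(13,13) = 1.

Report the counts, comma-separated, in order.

r14: T_14,10=13×55770+749463=1474473; T_14,11=13×2717+55770=91091; T_14,12=13×78+2717=3731; T_14,13=13×1+78=91; T_14,14=13×0+1=1
r15: T_15,11=14×91091+1474473=2749747; T_15,12=14×3731+91091=143325; T_15,13=14×91+3731=5005; T_15,14=14×1+91=105
r16: T_16,12=15×143325+2749747=4899622; T_16,13=15×5005+143325=218400; T_16,14=15×105+5005=6580
Read c(16,12) = 4899622, c(16,13) = 218400, c(16,14) = 6580.

4899622, 218400, 6580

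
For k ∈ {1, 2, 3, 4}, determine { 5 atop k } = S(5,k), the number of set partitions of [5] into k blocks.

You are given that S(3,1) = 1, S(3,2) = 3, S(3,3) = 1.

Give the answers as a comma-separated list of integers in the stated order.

1, 15, 25, 10

r4: T_4,1=1×1+0=1; T_4,2=2×3+1=7; T_4,3=3×1+3=6; T_4,4=4×0+1=1
r5: T_5,1=1×1+0=1; T_5,2=2×7+1=15; T_5,3=3×6+7=25; T_5,4=4×1+6=10
Read S(5,1) = 1, S(5,2) = 15, S(5,3) = 25, S(5,4) = 10.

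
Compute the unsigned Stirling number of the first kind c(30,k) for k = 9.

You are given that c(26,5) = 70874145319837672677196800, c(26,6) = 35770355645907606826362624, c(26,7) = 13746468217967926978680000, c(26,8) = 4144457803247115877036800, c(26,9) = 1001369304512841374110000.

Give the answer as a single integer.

981347603630155088295475765440

[27] T[27,6]:26*35770355645907606826362624+70874145319837672677196800=1000903392113435450162625024 · T[27,7]:26*13746468217967926978680000+35770355645907606826362624=393178529313073708272042624 · T[27,8]:26*4144457803247115877036800+13746468217967926978680000=121502371102392939781636800 · T[27,9]:26*1001369304512841374110000+4144457803247115877036800=30180059720580991603896800
[28] T[28,7]:27*393178529313073708272042624+1000903392113435450162625024=11616723683566425573507775872 · T[28,8]:27*121502371102392939781636800+393178529313073708272042624=3673742549077683082376236224 · T[28,9]:27*30180059720580991603896800+121502371102392939781636800=936363983558079713086850400
[29] T[29,8]:28*3673742549077683082376236224+11616723683566425573507775872=114481515057741551880042390144 · T[29,9]:28*936363983558079713086850400+3673742549077683082376236224=29891934088703915048808047424
[30] T[30,9]:29*29891934088703915048808047424+114481515057741551880042390144=981347603630155088295475765440
Read c(30,9) = 981347603630155088295475765440.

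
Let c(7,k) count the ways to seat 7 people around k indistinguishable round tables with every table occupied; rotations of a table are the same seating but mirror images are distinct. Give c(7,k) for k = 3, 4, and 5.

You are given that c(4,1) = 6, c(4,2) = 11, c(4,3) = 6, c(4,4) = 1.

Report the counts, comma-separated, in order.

row 5: T[5][1]=4·6+0=24  T[5][2]=4·11+6=50  T[5][3]=4·6+11=35  T[5][4]=4·1+6=10  T[5][5]=4·0+1=1
row 6: T[6][2]=5·50+24=274  T[6][3]=5·35+50=225  T[6][4]=5·10+35=85  T[6][5]=5·1+10=15
row 7: T[7][3]=6·225+274=1624  T[7][4]=6·85+225=735  T[7][5]=6·15+85=175
Read c(7,3) = 1624, c(7,4) = 735, c(7,5) = 175.

1624, 735, 175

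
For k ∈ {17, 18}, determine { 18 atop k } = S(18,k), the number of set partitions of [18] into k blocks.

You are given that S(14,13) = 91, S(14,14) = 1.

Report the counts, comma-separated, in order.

i=15: T(15,14)=91+14·1=105 | T(15,15)=1+15·0=1
i=16: T(16,15)=105+15·1=120 | T(16,16)=1+16·0=1
i=17: T(17,16)=120+16·1=136 | T(17,17)=1+17·0=1
i=18: T(18,17)=136+17·1=153 | T(18,18)=1+18·0=1
Read S(18,17) = 153, S(18,18) = 1.

153, 1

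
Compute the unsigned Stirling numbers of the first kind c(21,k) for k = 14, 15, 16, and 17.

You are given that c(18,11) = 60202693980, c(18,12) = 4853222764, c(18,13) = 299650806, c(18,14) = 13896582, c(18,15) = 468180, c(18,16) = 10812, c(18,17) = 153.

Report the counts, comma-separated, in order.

756111184500, 40171771630, 1672280820, 53327946

[19] T[19,12]:18*4853222764+60202693980=147560703732 · T[19,13]:18*299650806+4853222764=10246937272 · T[19,14]:18*13896582+299650806=549789282 · T[19,15]:18*468180+13896582=22323822 · T[19,16]:18*10812+468180=662796 · T[19,17]:18*153+10812=13566
[20] T[20,13]:19*10246937272+147560703732=342252511900 · T[20,14]:19*549789282+10246937272=20692933630 · T[20,15]:19*22323822+549789282=973941900 · T[20,16]:19*662796+22323822=34916946 · T[20,17]:19*13566+662796=920550
[21] T[21,14]:20*20692933630+342252511900=756111184500 · T[21,15]:20*973941900+20692933630=40171771630 · T[21,16]:20*34916946+973941900=1672280820 · T[21,17]:20*920550+34916946=53327946
Read c(21,14) = 756111184500, c(21,15) = 40171771630, c(21,16) = 1672280820, c(21,17) = 53327946.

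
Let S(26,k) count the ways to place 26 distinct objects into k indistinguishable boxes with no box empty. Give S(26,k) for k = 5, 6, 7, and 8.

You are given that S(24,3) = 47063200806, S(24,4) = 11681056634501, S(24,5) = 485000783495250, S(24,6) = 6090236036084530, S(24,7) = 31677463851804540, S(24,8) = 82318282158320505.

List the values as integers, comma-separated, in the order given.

row 25: T[25][4]=4·11681056634501+47063200806=46771289738810  T[25][5]=5·485000783495250+11681056634501=2436684974110751  T[25][6]=6·6090236036084530+485000783495250=37026417000002430  T[25][7]=7·31677463851804540+6090236036084530=227832482998716310  T[25][8]=8·82318282158320505+31677463851804540=690223721118368580
row 26: T[26][5]=5·2436684974110751+46771289738810=12230196160292565  T[26][6]=6·37026417000002430+2436684974110751=224595186974125331  T[26][7]=7·227832482998716310+37026417000002430=1631853797991016600  T[26][8]=8·690223721118368580+227832482998716310=5749622251945664950
Read S(26,5) = 12230196160292565, S(26,6) = 224595186974125331, S(26,7) = 1631853797991016600, S(26,8) = 5749622251945664950.

12230196160292565, 224595186974125331, 1631853797991016600, 5749622251945664950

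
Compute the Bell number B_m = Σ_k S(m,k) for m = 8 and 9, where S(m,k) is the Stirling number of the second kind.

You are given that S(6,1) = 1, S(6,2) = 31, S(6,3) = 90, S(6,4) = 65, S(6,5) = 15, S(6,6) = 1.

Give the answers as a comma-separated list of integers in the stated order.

row 7: T[7][1]=1·1+0=1  T[7][2]=2·31+1=63  T[7][3]=3·90+31=301  T[7][4]=4·65+90=350  T[7][5]=5·15+65=140  T[7][6]=6·1+15=21  T[7][7]=7·0+1=1
row 8: T[8][1]=1·1+0=1  T[8][2]=2·63+1=127  T[8][3]=3·301+63=966  T[8][4]=4·350+301=1701  T[8][5]=5·140+350=1050  T[8][6]=6·21+140=266  T[8][7]=7·1+21=28  T[8][8]=8·0+1=1
row 9: T[9][1]=1·1+0=1  T[9][2]=2·127+1=255  T[9][3]=3·966+127=3025  T[9][4]=4·1701+966=7770  T[9][5]=5·1050+1701=6951  T[9][6]=6·266+1050=2646  T[9][7]=7·28+266=462  T[9][8]=8·1+28=36  T[9][9]=9·0+1=1
B_8 = ΣS(8,k) = 1+127+966+1701+1050+266+28+1 = 4140
B_9 = ΣS(9,k) = 1+255+3025+7770+6951+2646+462+36+1 = 21147

4140, 21147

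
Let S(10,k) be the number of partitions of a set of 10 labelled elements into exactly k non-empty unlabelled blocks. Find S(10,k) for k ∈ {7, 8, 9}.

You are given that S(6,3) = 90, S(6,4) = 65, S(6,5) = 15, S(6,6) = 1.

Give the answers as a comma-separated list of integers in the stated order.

row 7: T[7][4]=4·65+90=350  T[7][5]=5·15+65=140  T[7][6]=6·1+15=21  T[7][7]=7·0+1=1
row 8: T[8][5]=5·140+350=1050  T[8][6]=6·21+140=266  T[8][7]=7·1+21=28  T[8][8]=8·0+1=1
row 9: T[9][6]=6·266+1050=2646  T[9][7]=7·28+266=462  T[9][8]=8·1+28=36  T[9][9]=9·0+1=1
row 10: T[10][7]=7·462+2646=5880  T[10][8]=8·36+462=750  T[10][9]=9·1+36=45
Read S(10,7) = 5880, S(10,8) = 750, S(10,9) = 45.

5880, 750, 45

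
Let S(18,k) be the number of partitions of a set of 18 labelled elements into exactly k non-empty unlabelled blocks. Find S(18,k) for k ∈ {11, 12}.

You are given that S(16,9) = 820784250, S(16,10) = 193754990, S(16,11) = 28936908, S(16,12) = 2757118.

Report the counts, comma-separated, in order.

i=17: T(17,10)=820784250+10·193754990=2758334150 | T(17,11)=193754990+11·28936908=512060978 | T(17,12)=28936908+12·2757118=62022324
i=18: T(18,11)=2758334150+11·512060978=8391004908 | T(18,12)=512060978+12·62022324=1256328866
Read S(18,11) = 8391004908, S(18,12) = 1256328866.

8391004908, 1256328866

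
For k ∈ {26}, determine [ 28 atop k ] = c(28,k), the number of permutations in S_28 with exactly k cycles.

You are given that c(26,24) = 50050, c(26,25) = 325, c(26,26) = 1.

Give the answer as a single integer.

row 27: T[27][25]=26·325+50050=58500  T[27][26]=26·1+325=351
row 28: T[28][26]=27·351+58500=67977
Read c(28,26) = 67977.

67977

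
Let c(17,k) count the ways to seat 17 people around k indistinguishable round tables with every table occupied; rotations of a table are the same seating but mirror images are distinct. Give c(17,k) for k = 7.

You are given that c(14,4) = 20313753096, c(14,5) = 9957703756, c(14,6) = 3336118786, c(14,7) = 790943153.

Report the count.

5374523477960

i=15: T(15,5)=20313753096+14·9957703756=159721605680 | T(15,6)=9957703756+14·3336118786=56663366760 | T(15,7)=3336118786+14·790943153=14409322928
i=16: T(16,6)=159721605680+15·56663366760=1009672107080 | T(16,7)=56663366760+15·14409322928=272803210680
i=17: T(17,7)=1009672107080+16·272803210680=5374523477960
Read c(17,7) = 5374523477960.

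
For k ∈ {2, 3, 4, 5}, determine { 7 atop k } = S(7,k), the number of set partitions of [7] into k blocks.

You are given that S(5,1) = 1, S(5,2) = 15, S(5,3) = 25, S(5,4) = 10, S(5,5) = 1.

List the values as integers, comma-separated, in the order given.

row 6: T[6][1]=1·1+0=1  T[6][2]=2·15+1=31  T[6][3]=3·25+15=90  T[6][4]=4·10+25=65  T[6][5]=5·1+10=15
row 7: T[7][2]=2·31+1=63  T[7][3]=3·90+31=301  T[7][4]=4·65+90=350  T[7][5]=5·15+65=140
Read S(7,2) = 63, S(7,3) = 301, S(7,4) = 350, S(7,5) = 140.

63, 301, 350, 140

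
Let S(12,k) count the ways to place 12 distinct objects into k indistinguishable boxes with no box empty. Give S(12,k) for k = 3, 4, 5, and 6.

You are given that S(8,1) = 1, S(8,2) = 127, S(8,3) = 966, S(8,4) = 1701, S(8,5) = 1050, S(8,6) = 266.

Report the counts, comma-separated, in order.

@9  (9,1):1·1+0→1, (9,2):127·2+1→255, (9,3):966·3+127→3025, (9,4):1701·4+966→7770, (9,5):1050·5+1701→6951, (9,6):266·6+1050→2646
@10  (10,1):1·1+0→1, (10,2):255·2+1→511, (10,3):3025·3+255→9330, (10,4):7770·4+3025→34105, (10,5):6951·5+7770→42525, (10,6):2646·6+6951→22827
@11  (11,2):511·2+1→1023, (11,3):9330·3+511→28501, (11,4):34105·4+9330→145750, (11,5):42525·5+34105→246730, (11,6):22827·6+42525→179487
@12  (12,3):28501·3+1023→86526, (12,4):145750·4+28501→611501, (12,5):246730·5+145750→1379400, (12,6):179487·6+246730→1323652
Read S(12,3) = 86526, S(12,4) = 611501, S(12,5) = 1379400, S(12,6) = 1323652.

86526, 611501, 1379400, 1323652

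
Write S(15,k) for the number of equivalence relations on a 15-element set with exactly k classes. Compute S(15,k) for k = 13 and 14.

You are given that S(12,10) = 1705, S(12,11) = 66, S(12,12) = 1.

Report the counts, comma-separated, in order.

4550, 105

row 13: T[13][11]=11·66+1705=2431  T[13][12]=12·1+66=78  T[13][13]=13·0+1=1
row 14: T[14][12]=12·78+2431=3367  T[14][13]=13·1+78=91  T[14][14]=14·0+1=1
row 15: T[15][13]=13·91+3367=4550  T[15][14]=14·1+91=105
Read S(15,13) = 4550, S(15,14) = 105.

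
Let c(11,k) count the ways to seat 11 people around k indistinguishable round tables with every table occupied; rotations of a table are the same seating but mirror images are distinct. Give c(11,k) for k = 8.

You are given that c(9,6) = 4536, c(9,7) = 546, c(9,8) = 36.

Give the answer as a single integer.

18150

r10: T_10,7=9×546+4536=9450; T_10,8=9×36+546=870
r11: T_11,8=10×870+9450=18150
Read c(11,8) = 18150.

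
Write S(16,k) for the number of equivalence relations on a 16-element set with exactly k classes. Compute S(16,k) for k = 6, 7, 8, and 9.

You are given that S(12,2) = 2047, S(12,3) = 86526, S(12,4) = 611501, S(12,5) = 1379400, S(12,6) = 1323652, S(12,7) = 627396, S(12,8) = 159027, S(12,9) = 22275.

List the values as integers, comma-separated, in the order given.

2734926558, 3281882604, 2141764053, 820784250

[13] T[13,3]:3*86526+2047=261625 · T[13,4]:4*611501+86526=2532530 · T[13,5]:5*1379400+611501=7508501 · T[13,6]:6*1323652+1379400=9321312 · T[13,7]:7*627396+1323652=5715424 · T[13,8]:8*159027+627396=1899612 · T[13,9]:9*22275+159027=359502
[14] T[14,4]:4*2532530+261625=10391745 · T[14,5]:5*7508501+2532530=40075035 · T[14,6]:6*9321312+7508501=63436373 · T[14,7]:7*5715424+9321312=49329280 · T[14,8]:8*1899612+5715424=20912320 · T[14,9]:9*359502+1899612=5135130
[15] T[15,5]:5*40075035+10391745=210766920 · T[15,6]:6*63436373+40075035=420693273 · T[15,7]:7*49329280+63436373=408741333 · T[15,8]:8*20912320+49329280=216627840 · T[15,9]:9*5135130+20912320=67128490
[16] T[16,6]:6*420693273+210766920=2734926558 · T[16,7]:7*408741333+420693273=3281882604 · T[16,8]:8*216627840+408741333=2141764053 · T[16,9]:9*67128490+216627840=820784250
Read S(16,6) = 2734926558, S(16,7) = 3281882604, S(16,8) = 2141764053, S(16,9) = 820784250.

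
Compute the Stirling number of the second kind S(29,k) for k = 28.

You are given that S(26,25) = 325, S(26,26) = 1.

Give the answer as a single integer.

406

row 27: T[27][26]=26·1+325=351  T[27][27]=27·0+1=1
row 28: T[28][27]=27·1+351=378  T[28][28]=28·0+1=1
row 29: T[29][28]=28·1+378=406
Read S(29,28) = 406.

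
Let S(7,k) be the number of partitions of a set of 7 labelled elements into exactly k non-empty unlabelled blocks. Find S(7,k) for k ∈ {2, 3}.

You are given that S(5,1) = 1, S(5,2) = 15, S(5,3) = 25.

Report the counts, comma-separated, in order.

[6] T[6,1]:1*1+0=1 · T[6,2]:2*15+1=31 · T[6,3]:3*25+15=90
[7] T[7,2]:2*31+1=63 · T[7,3]:3*90+31=301
Read S(7,2) = 63, S(7,3) = 301.

63, 301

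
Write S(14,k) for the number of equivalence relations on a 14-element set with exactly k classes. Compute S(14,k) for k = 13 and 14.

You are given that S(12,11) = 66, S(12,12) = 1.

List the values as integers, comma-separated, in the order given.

i=13: T(13,12)=66+12·1=78 | T(13,13)=1+13·0=1
i=14: T(14,13)=78+13·1=91 | T(14,14)=1+14·0=1
Read S(14,13) = 91, S(14,14) = 1.

91, 1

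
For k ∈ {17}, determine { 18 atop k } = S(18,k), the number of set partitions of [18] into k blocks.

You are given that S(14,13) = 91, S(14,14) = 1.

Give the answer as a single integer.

i=15: T(15,14)=91+14·1=105 | T(15,15)=1+15·0=1
i=16: T(16,15)=105+15·1=120 | T(16,16)=1+16·0=1
i=17: T(17,16)=120+16·1=136 | T(17,17)=1+17·0=1
i=18: T(18,17)=136+17·1=153
Read S(18,17) = 153.

153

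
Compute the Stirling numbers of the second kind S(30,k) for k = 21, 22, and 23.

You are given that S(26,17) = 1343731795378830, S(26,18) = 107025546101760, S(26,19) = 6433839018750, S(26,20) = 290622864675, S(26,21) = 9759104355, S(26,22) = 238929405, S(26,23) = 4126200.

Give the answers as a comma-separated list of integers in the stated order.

37058299246258290, 1848018090851790, 71823880393200

row 27: T[27][18]=18·107025546101760+1343731795378830=3270191625210510  T[27][19]=19·6433839018750+107025546101760=229268487458010  T[27][20]=20·290622864675+6433839018750=12246296312250  T[27][21]=21·9759104355+290622864675=495564056130  T[27][22]=22·238929405+9759104355=15015551265  T[27][23]=23·4126200+238929405=333832005
row 28: T[28][19]=19·229268487458010+3270191625210510=7626292886912700  T[28][20]=20·12246296312250+229268487458010=474194413703010  T[28][21]=21·495564056130+12246296312250=22653141490980  T[28][22]=22·15015551265+495564056130=825906183960  T[28][23]=23·333832005+15015551265=22693687380
row 29: T[29][20]=20·474194413703010+7626292886912700=17110181160972900  T[29][21]=21·22653141490980+474194413703010=949910385013590  T[29][22]=22·825906183960+22653141490980=40823077538100  T[29][23]=23·22693687380+825906183960=1347860993700
row 30: T[30][21]=21·949910385013590+17110181160972900=37058299246258290  T[30][22]=22·40823077538100+949910385013590=1848018090851790  T[30][23]=23·1347860993700+40823077538100=71823880393200
Read S(30,21) = 37058299246258290, S(30,22) = 1848018090851790, S(30,23) = 71823880393200.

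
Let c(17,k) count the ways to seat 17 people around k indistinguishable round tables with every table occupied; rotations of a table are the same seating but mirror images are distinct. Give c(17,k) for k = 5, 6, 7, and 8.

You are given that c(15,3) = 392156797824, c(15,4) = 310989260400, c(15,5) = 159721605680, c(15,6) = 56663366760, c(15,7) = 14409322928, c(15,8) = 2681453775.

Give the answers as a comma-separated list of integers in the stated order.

48366009233424, 18861567058880, 5374523477960, 1146901283528

row 16: T[16][4]=15·310989260400+392156797824=5056995703824  T[16][5]=15·159721605680+310989260400=2706813345600  T[16][6]=15·56663366760+159721605680=1009672107080  T[16][7]=15·14409322928+56663366760=272803210680  T[16][8]=15·2681453775+14409322928=54631129553
row 17: T[17][5]=16·2706813345600+5056995703824=48366009233424  T[17][6]=16·1009672107080+2706813345600=18861567058880  T[17][7]=16·272803210680+1009672107080=5374523477960  T[17][8]=16·54631129553+272803210680=1146901283528
Read c(17,5) = 48366009233424, c(17,6) = 18861567058880, c(17,7) = 5374523477960, c(17,8) = 1146901283528.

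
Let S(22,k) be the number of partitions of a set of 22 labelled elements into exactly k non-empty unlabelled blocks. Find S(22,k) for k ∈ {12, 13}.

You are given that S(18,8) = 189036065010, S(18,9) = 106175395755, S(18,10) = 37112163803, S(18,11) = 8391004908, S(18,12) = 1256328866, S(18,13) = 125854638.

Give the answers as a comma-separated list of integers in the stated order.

@19  (19,9):106175395755·9+189036065010→1144614626805, (19,10):37112163803·10+106175395755→477297033785, (19,11):8391004908·11+37112163803→129413217791, (19,12):1256328866·12+8391004908→23466951300, (19,13):125854638·13+1256328866→2892439160
@20  (20,10):477297033785·10+1144614626805→5917584964655, (20,11):129413217791·11+477297033785→1900842429486, (20,12):23466951300·12+129413217791→411016633391, (20,13):2892439160·13+23466951300→61068660380
@21  (21,11):1900842429486·11+5917584964655→26826851689001, (21,12):411016633391·12+1900842429486→6833042030178, (21,13):61068660380·13+411016633391→1204909218331
@22  (22,12):6833042030178·12+26826851689001→108823356051137, (22,13):1204909218331·13+6833042030178→22496861868481
Read S(22,12) = 108823356051137, S(22,13) = 22496861868481.

108823356051137, 22496861868481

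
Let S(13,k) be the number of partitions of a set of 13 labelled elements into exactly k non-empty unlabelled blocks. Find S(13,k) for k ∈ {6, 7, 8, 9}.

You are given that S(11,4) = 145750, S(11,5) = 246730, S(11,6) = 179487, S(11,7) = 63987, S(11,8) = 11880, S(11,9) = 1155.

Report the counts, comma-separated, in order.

9321312, 5715424, 1899612, 359502

[12] T[12,5]:5*246730+145750=1379400 · T[12,6]:6*179487+246730=1323652 · T[12,7]:7*63987+179487=627396 · T[12,8]:8*11880+63987=159027 · T[12,9]:9*1155+11880=22275
[13] T[13,6]:6*1323652+1379400=9321312 · T[13,7]:7*627396+1323652=5715424 · T[13,8]:8*159027+627396=1899612 · T[13,9]:9*22275+159027=359502
Read S(13,6) = 9321312, S(13,7) = 5715424, S(13,8) = 1899612, S(13,9) = 359502.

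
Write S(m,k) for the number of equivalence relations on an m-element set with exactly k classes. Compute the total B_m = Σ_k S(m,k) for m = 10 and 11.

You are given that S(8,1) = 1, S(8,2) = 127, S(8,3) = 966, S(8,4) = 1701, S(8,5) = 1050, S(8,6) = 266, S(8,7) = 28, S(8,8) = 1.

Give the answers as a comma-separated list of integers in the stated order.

[9] T[9,1]:1*1+0=1 · T[9,2]:2*127+1=255 · T[9,3]:3*966+127=3025 · T[9,4]:4*1701+966=7770 · T[9,5]:5*1050+1701=6951 · T[9,6]:6*266+1050=2646 · T[9,7]:7*28+266=462 · T[9,8]:8*1+28=36 · T[9,9]:9*0+1=1
[10] T[10,1]:1*1+0=1 · T[10,2]:2*255+1=511 · T[10,3]:3*3025+255=9330 · T[10,4]:4*7770+3025=34105 · T[10,5]:5*6951+7770=42525 · T[10,6]:6*2646+6951=22827 · T[10,7]:7*462+2646=5880 · T[10,8]:8*36+462=750 · T[10,9]:9*1+36=45 · T[10,10]:10*0+1=1
[11] T[11,1]:1*1+0=1 · T[11,2]:2*511+1=1023 · T[11,3]:3*9330+511=28501 · T[11,4]:4*34105+9330=145750 · T[11,5]:5*42525+34105=246730 · T[11,6]:6*22827+42525=179487 · T[11,7]:7*5880+22827=63987 · T[11,8]:8*750+5880=11880 · T[11,9]:9*45+750=1155 · T[11,10]:10*1+45=55 · T[11,11]:11*0+1=1
B_10 = ΣS(10,k) = 1+511+9330+34105+42525+22827+5880+750+45+1 = 115975
B_11 = ΣS(11,k) = 1+1023+28501+145750+246730+179487+63987+11880+1155+55+1 = 678570

115975, 678570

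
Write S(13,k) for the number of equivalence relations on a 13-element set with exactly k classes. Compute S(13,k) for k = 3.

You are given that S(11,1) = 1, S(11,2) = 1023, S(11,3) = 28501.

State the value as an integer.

261625

@12  (12,2):1023·2+1→2047, (12,3):28501·3+1023→86526
@13  (13,3):86526·3+2047→261625
Read S(13,3) = 261625.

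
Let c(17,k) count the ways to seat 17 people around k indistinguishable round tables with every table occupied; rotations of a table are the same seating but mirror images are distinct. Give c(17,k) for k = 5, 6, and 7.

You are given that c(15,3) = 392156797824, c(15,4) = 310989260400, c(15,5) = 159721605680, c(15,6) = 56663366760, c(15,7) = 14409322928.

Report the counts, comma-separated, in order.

48366009233424, 18861567058880, 5374523477960

i=16: T(16,4)=392156797824+15·310989260400=5056995703824 | T(16,5)=310989260400+15·159721605680=2706813345600 | T(16,6)=159721605680+15·56663366760=1009672107080 | T(16,7)=56663366760+15·14409322928=272803210680
i=17: T(17,5)=5056995703824+16·2706813345600=48366009233424 | T(17,6)=2706813345600+16·1009672107080=18861567058880 | T(17,7)=1009672107080+16·272803210680=5374523477960
Read c(17,5) = 48366009233424, c(17,6) = 18861567058880, c(17,7) = 5374523477960.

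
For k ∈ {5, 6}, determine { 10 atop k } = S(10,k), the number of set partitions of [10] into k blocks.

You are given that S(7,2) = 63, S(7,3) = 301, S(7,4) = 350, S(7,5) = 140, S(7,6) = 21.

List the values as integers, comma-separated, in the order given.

42525, 22827

@8  (8,3):301·3+63→966, (8,4):350·4+301→1701, (8,5):140·5+350→1050, (8,6):21·6+140→266
@9  (9,4):1701·4+966→7770, (9,5):1050·5+1701→6951, (9,6):266·6+1050→2646
@10  (10,5):6951·5+7770→42525, (10,6):2646·6+6951→22827
Read S(10,5) = 42525, S(10,6) = 22827.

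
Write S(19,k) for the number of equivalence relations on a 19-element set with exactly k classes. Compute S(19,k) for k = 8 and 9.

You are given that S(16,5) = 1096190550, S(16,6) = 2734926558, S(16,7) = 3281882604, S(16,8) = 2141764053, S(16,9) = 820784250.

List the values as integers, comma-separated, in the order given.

1709751003480, 1144614626805

r17: T_17,6=6×2734926558+1096190550=17505749898; T_17,7=7×3281882604+2734926558=25708104786; T_17,8=8×2141764053+3281882604=20415995028; T_17,9=9×820784250+2141764053=9528822303
r18: T_18,7=7×25708104786+17505749898=197462483400; T_18,8=8×20415995028+25708104786=189036065010; T_18,9=9×9528822303+20415995028=106175395755
r19: T_19,8=8×189036065010+197462483400=1709751003480; T_19,9=9×106175395755+189036065010=1144614626805
Read S(19,8) = 1709751003480, S(19,9) = 1144614626805.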